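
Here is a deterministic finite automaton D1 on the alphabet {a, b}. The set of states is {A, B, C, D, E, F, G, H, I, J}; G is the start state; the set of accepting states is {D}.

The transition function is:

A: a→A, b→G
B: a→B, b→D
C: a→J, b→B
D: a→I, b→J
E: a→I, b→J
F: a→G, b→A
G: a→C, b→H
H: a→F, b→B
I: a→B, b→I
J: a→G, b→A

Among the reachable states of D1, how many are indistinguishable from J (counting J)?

Reachable states from the start: {A,B,C,D,F,G,H,I,J}. Unreachable: {E} — drop them.
Initial partition by acceptance: {D} | {A,B,C,F,G,H,I,J}.
Split {A,B,C,F,G,H,I,J} by δ(·,b) → {A,C,F,G,H,I,J} and {B}.
Refine {A,C,F,G,H,I,J} on symbol a: members go to different blocks, giving {A,C,F,G,H,J} and {I}.
Refine {A,C,F,G,H,J} on symbol b: members go to different blocks, giving {A,F,G,J} and {C,H}.
Split {A,F,G,J} by δ(·,a) → {A,F,J} and {G}.
On input a, block {A,F,J} splits into {F,J} and {A}.
Stable partition: {D} | {F,J} | {B} | {I} | {C,H} | {G} | {A} — 7 equivalence classes.
The equivalence class containing J is {F,J}, of size 2.

2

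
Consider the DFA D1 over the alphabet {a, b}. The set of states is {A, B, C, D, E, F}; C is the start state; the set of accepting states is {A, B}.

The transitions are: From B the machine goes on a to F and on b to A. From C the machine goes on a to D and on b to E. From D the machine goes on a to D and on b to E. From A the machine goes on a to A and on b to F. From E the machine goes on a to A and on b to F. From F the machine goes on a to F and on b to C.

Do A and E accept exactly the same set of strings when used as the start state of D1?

Reachable states from the start: {A,C,D,E,F}. Unreachable: {B} — drop them.
Start with accepting vs non-accepting: {A} | {C,D,E,F}.
Refine {C,D,E,F} on symbol a: members go to different blocks, giving {C,D,F} and {E}.
Refine {C,D,F} on symbol b: members go to different blocks, giving {C,D} and {F}.
No further refinement is possible. Final partition (4 blocks): {A} | {C,D} | {E} | {F}.
A and E end up in different blocks, so they are distinguishable. For instance, the string 'ε' is accepted from only A.

No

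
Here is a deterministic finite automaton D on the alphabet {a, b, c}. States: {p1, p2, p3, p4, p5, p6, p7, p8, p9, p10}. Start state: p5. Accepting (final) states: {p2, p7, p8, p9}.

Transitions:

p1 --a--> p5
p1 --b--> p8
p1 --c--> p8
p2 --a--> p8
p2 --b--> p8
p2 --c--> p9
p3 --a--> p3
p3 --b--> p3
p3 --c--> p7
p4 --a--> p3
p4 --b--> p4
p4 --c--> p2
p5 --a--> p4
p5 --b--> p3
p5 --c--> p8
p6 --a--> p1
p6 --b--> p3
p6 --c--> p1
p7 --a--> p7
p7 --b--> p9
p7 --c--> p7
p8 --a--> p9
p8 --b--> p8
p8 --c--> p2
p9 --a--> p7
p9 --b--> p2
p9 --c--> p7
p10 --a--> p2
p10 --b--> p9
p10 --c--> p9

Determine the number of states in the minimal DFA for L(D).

2

First remove the unreachable states {p1,p6,p10}; 7 states remain.
Initial partition by acceptance: {p2,p7,p8,p9} | {p3,p4,p5}.
The partition is now stable with 2 blocks: {p2,p7,p8,p9} | {p3,p4,p5}.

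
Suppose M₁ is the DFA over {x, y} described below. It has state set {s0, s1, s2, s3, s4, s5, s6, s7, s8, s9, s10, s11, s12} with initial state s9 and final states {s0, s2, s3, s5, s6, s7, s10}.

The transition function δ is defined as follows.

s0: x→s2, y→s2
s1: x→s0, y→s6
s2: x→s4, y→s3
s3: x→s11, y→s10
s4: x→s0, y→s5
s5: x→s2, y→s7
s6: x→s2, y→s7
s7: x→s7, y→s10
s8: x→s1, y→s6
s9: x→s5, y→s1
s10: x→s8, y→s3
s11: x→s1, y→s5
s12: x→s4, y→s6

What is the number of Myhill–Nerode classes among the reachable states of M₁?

8

States {s12} cannot be reached from the start state, so discard them.
Start with accepting vs non-accepting: {s0,s2,s3,s5,s6,s7,s10} | {s1,s4,s8,s9,s11}.
On input x, block {s0,s2,s3,s5,s6,s7,s10} splits into {s0,s5,s6,s7} and {s2,s3,s10}.
On input x, block {s0,s5,s6,s7} splits into {s0,s5,s6} and {s7}.
On input y, block {s0,s5,s6} splits into {s5,s6} and {s0}.
Split {s1,s4,s8,s9,s11} by δ(·,x) → {s1,s4} and {s8,s11} and {s9}.
Refine {s2,s3,s10} on symbol x: members go to different blocks, giving {s3,s10} and {s2}.
No further refinement is possible. Final partition (8 blocks): {s5,s6} | {s1,s4} | {s3,s10} | {s7} | {s0} | {s8,s11} | {s9} | {s2}.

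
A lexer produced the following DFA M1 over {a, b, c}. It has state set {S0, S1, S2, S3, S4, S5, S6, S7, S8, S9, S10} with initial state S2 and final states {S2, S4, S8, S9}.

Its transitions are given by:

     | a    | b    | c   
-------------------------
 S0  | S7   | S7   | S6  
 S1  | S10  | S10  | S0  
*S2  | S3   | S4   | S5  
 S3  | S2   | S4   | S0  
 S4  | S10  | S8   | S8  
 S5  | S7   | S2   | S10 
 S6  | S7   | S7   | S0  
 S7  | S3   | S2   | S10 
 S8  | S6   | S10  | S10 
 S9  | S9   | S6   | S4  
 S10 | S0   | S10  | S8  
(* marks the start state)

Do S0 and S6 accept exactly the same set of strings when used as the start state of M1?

Yes

First remove the unreachable states {S1,S9}; 9 states remain.
Start with accepting vs non-accepting: {S2,S4,S8} | {S0,S3,S5,S6,S7,S10}.
Split {S2,S4,S8} by δ(·,b) → {S2,S4} and {S8}.
Refine {S2,S4} on symbol b: members go to different blocks, giving {S2} and {S4}.
On input a, block {S0,S3,S5,S6,S7,S10} splits into {S0,S5,S6,S7,S10} and {S3}.
Refine {S0,S5,S6,S7,S10} on symbol a: members go to different blocks, giving {S0,S5,S6,S10} and {S7}.
Split {S0,S5,S6,S10} by δ(·,a) → {S0,S5,S6} and {S10}.
On input b, block {S0,S5,S6} splits into {S0,S6} and {S5}.
The partition is now stable with 8 blocks: {S2} | {S0,S6} | {S8} | {S4} | {S3} | {S7} | {S10} | {S5}.
S0 and S6 lie in the same block of the stable partition, so they are equivalent — no string distinguishes them.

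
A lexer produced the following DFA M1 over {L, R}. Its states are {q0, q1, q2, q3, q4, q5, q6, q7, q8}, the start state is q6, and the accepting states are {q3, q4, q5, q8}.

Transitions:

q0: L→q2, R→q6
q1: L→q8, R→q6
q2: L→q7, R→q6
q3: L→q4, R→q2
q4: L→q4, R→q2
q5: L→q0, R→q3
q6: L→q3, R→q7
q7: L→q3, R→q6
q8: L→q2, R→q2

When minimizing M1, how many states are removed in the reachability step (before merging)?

4

No path from q6 leads to q0, q1, q5, q8; the other 5 states are all reachable.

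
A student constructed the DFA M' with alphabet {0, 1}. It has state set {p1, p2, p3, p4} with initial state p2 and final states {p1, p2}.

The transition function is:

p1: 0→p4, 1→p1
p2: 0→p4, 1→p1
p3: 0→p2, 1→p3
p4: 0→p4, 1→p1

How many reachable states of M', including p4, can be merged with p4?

1

First remove the unreachable states {p3}; 3 states remain.
P0 = {p1,p2} | {p4}.
The partition is now stable with 2 blocks: {p1,p2} | {p4}.
State p4 belongs to the block {p4}, which has 1 states.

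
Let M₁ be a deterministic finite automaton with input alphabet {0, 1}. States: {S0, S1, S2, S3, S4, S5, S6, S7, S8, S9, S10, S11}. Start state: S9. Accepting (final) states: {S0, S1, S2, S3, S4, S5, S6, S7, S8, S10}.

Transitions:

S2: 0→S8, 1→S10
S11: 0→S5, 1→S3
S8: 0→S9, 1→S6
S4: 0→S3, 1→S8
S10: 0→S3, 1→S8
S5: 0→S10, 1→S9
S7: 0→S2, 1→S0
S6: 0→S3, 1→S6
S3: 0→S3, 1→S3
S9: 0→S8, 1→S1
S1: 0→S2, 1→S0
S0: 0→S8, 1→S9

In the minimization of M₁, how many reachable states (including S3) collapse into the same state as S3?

First remove the unreachable states {S4,S5,S7,S11}; 8 states remain.
Initial partition by acceptance: {S0,S1,S2,S3,S6,S8,S10} | {S9}.
Split {S0,S1,S2,S3,S6,S8,S10} by δ(·,0) → {S0,S1,S2,S3,S6,S10} and {S8}.
Split {S0,S1,S2,S3,S6,S10} by δ(·,0) → {S1,S3,S6,S10} and {S0,S2}.
On input 0, block {S1,S3,S6,S10} splits into {S3,S6,S10} and {S1}.
On input 1, block {S3,S6,S10} splits into {S3,S6} and {S10}.
Split {S0,S2} by δ(·,1) → {S0} and {S2}.
No further refinement is possible. Final partition (7 blocks): {S3,S6} | {S9} | {S8} | {S0} | {S1} | {S10} | {S2}.
The equivalence class containing S3 is {S3,S6}, of size 2.

2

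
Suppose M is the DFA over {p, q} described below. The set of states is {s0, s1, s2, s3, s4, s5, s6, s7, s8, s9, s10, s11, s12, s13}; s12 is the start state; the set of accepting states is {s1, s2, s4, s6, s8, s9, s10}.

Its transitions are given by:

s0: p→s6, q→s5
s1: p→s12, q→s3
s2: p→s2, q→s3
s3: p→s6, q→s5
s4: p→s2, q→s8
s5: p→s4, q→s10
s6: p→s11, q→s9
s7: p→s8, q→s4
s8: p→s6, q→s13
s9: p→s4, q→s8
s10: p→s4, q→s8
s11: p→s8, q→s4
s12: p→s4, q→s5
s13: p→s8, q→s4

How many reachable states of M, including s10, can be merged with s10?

2

States {s0,s1,s7} cannot be reached from the start state, so discard them.
P0 = {s2,s4,s6,s8,s9,s10} | {s3,s5,s11,s12,s13}.
Refine {s2,s4,s6,s8,s9,s10} on symbol p: members go to different blocks, giving {s2,s4,s8,s9,s10} and {s6}.
Refine {s2,s4,s8,s9,s10} on symbol p: members go to different blocks, giving {s2,s4,s9,s10} and {s8}.
On input q, block {s2,s4,s9,s10} splits into {s4,s9,s10} and {s2}.
Refine {s4,s9,s10} on symbol p: members go to different blocks, giving {s9,s10} and {s4}.
On input p, block {s3,s5,s11,s12,s13} splits into {s5,s12} and {s11,s13} and {s3}.
Refine {s5,s12} on symbol q: members go to different blocks, giving {s5} and {s12}.
Stable partition: {s9,s10} | {s5} | {s6} | {s8} | {s2} | {s4} | {s11,s13} | {s3} | {s12} — 9 equivalence classes.
The equivalence class containing s10 is {s9,s10}, of size 2.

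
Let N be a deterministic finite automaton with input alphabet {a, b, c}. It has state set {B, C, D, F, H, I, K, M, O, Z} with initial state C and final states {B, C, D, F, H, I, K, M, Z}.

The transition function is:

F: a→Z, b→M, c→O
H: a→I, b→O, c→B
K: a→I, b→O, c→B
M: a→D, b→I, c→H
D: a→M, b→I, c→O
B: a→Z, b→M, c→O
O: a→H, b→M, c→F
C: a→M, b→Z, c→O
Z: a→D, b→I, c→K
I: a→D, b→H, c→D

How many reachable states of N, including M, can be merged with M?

2

All states are reachable from the start state.
Initial partition by acceptance: {B,C,D,F,H,I,K,M,Z} | {O}.
Refine {B,C,D,F,H,I,K,M,Z} on symbol b: members go to different blocks, giving {B,C,D,F,I,M,Z} and {H,K}.
Split {B,C,D,F,I,M,Z} by δ(·,b) → {B,C,D,F,M,Z} and {I}.
Refine {B,C,D,F,M,Z} on symbol b: members go to different blocks, giving {B,C,F} and {D,M,Z}.
Refine {D,M,Z} on symbol c: members go to different blocks, giving {M,Z} and {D}.
The partition is now stable with 6 blocks: {B,C,F} | {O} | {H,K} | {I} | {M,Z} | {D}.
The equivalence class containing M is {M,Z}, of size 2.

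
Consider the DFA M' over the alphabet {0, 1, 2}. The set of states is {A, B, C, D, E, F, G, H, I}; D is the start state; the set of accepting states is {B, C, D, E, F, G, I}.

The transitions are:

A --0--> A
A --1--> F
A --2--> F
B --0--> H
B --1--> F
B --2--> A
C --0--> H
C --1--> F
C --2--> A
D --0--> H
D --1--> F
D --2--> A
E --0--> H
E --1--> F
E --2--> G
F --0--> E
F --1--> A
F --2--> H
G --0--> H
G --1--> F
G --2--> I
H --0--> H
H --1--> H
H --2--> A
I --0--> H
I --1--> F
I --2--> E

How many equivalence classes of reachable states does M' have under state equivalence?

First remove the unreachable states {B,C}; 7 states remain.
P0 = {D,E,F,G,I} | {A,H}.
On input 0, block {D,E,F,G,I} splits into {D,E,G,I} and {F}.
On input 2, block {D,E,G,I} splits into {E,G,I} and {D}.
Refine {A,H} on symbol 1: members go to different blocks, giving {A} and {H}.
No further refinement is possible. Final partition (5 blocks): {E,G,I} | {A} | {F} | {D} | {H}.

5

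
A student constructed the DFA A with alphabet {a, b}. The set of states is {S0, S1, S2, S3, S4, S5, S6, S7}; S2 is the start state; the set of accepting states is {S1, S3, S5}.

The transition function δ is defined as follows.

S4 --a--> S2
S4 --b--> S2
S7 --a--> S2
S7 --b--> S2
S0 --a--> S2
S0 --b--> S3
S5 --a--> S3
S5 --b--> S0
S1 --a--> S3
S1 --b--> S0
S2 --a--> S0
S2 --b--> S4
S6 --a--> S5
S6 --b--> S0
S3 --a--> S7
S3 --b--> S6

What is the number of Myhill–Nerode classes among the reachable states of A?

Reachable states from the start: {S0,S2,S3,S4,S5,S6,S7}. Unreachable: {S1} — drop them.
Start with accepting vs non-accepting: {S3,S5} | {S0,S2,S4,S6,S7}.
Refine {S3,S5} on symbol a: members go to different blocks, giving {S3} and {S5}.
On input a, block {S0,S2,S4,S6,S7} splits into {S0,S2,S4,S7} and {S6}.
Refine {S0,S2,S4,S7} on symbol b: members go to different blocks, giving {S2,S4,S7} and {S0}.
On input a, block {S2,S4,S7} splits into {S4,S7} and {S2}.
No further refinement is possible. Final partition (6 blocks): {S3} | {S4,S7} | {S5} | {S6} | {S0} | {S2}.

6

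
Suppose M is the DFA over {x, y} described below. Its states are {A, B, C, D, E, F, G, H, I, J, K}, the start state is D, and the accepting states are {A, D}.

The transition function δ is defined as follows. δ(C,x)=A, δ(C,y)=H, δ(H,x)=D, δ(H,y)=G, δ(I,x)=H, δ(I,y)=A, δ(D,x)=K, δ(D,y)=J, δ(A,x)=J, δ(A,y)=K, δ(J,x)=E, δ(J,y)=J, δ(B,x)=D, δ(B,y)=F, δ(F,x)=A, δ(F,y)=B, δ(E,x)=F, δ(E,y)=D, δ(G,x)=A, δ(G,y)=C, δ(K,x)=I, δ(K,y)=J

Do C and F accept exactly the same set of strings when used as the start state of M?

Yes

All states are reachable from the start state.
Initial partition by acceptance: {A,D} | {B,C,E,F,G,H,I,J,K}.
Refine {B,C,E,F,G,H,I,J,K} on symbol x: members go to different blocks, giving {B,C,F,G,H} and {E,I,J,K}.
On input x, block {E,I,J,K} splits into {E,I} and {J,K}.
Stable partition: {A,D} | {B,C,F,G,H} | {E,I} | {J,K} — 4 equivalence classes.
C and F lie in the same block of the stable partition, so they are equivalent — no string distinguishes them.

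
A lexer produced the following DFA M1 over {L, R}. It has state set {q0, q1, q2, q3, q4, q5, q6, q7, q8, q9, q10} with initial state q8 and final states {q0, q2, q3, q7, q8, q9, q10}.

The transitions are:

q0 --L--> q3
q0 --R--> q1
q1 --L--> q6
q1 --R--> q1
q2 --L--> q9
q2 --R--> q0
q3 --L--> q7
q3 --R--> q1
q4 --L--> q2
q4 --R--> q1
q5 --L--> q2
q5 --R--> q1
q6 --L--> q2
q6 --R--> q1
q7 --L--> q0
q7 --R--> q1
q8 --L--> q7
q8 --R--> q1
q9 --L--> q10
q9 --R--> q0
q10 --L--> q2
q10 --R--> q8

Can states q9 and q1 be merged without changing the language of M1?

No

States {q4,q5} cannot be reached from the start state, so discard them.
Start with accepting vs non-accepting: {q0,q2,q3,q7,q8,q9,q10} | {q1,q6}.
Split {q0,q2,q3,q7,q8,q9,q10} by δ(·,R) → {q0,q3,q7,q8} and {q2,q9,q10}.
On input L, block {q1,q6} splits into {q1} and {q6}.
No further refinement is possible. Final partition (4 blocks): {q0,q3,q7,q8} | {q1} | {q2,q9,q10} | {q6}.
q9 and q1 end up in different blocks, so they are distinguishable. For instance, the string 'ε' is accepted from only q9.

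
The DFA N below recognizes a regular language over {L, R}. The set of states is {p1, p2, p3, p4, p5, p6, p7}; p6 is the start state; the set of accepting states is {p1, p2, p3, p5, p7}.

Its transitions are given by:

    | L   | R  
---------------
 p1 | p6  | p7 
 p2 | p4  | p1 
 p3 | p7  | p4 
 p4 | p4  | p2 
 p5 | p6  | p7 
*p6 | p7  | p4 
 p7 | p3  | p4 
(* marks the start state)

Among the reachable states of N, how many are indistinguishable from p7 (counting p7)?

States {p5} cannot be reached from the start state, so discard them.
Initial partition by acceptance: {p1,p2,p3,p7} | {p4,p6}.
Refine {p1,p2,p3,p7} on symbol L: members go to different blocks, giving {p1,p2} and {p3,p7}.
Refine {p1,p2} on symbol R: members go to different blocks, giving {p1} and {p2}.
Split {p4,p6} by δ(·,L) → {p4} and {p6}.
Stable partition: {p1} | {p4} | {p3,p7} | {p2} | {p6} — 5 equivalence classes.
The equivalence class containing p7 is {p3,p7}, of size 2.

2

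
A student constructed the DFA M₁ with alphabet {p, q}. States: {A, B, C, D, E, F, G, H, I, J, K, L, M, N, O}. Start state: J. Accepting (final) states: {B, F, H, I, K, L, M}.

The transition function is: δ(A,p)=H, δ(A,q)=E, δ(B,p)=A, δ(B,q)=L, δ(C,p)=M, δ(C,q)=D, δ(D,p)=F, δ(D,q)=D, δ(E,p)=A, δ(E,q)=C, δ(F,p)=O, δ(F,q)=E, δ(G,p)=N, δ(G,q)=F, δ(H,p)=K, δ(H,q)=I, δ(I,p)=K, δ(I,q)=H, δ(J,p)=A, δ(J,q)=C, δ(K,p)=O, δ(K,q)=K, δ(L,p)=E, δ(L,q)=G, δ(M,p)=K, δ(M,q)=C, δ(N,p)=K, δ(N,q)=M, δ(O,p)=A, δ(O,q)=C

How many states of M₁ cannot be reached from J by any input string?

4

Starting at J and following transitions, the reachable set is {A, C, D, E, F, H, I, J, K, M, O}. That leaves B, G, L, N unreachable — 4 in total.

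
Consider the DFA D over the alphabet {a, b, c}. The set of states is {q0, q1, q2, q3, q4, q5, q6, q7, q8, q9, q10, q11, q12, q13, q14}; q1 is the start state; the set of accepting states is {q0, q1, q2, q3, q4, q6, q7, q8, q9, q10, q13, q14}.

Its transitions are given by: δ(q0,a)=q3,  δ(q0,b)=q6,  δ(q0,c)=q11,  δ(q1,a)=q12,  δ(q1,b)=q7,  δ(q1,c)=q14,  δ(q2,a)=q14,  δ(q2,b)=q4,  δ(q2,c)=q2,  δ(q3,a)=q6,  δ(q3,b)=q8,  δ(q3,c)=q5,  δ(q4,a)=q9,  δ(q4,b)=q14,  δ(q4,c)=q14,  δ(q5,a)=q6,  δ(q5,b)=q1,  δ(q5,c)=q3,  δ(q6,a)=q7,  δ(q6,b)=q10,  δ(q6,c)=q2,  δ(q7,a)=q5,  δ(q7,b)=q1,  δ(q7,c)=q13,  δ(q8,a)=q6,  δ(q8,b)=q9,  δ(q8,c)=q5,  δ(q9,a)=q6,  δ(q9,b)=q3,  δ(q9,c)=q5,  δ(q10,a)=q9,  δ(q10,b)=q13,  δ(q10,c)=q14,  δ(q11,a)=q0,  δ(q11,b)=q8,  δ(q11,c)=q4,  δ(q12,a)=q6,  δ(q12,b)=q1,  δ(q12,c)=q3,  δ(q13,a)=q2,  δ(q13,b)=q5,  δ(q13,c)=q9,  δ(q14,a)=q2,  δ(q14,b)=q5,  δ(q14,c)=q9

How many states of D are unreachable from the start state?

No path from q1 leads to q0, q11; the other 13 states are all reachable.

2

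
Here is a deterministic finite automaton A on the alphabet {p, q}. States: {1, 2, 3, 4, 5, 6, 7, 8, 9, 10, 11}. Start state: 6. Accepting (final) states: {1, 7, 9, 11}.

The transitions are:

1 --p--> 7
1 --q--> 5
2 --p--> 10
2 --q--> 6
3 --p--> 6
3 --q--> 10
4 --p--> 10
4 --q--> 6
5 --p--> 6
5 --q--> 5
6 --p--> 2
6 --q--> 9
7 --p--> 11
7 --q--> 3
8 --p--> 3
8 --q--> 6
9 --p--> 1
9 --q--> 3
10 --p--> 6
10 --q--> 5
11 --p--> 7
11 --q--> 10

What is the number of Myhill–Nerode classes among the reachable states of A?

4

States {4,8} cannot be reached from the start state, so discard them.
Initial partition by acceptance: {1,7,9,11} | {2,3,5,6,10}.
Split {2,3,5,6,10} by δ(·,q) → {2,3,5,10} and {6}.
Split {2,3,5,10} by δ(·,p) → {3,5,10} and {2}.
No further refinement is possible. Final partition (4 blocks): {1,7,9,11} | {3,5,10} | {6} | {2}.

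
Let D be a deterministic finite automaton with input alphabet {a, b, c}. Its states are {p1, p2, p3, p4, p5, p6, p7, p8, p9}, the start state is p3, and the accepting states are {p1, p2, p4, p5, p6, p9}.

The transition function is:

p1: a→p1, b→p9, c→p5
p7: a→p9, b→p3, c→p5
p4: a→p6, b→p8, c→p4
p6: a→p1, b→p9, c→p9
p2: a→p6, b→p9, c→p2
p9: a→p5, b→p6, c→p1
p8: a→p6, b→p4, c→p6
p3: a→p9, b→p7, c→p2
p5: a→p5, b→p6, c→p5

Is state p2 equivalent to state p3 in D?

No

States {p4,p8} cannot be reached from the start state, so discard them.
P0 = {p1,p2,p5,p6,p9} | {p3,p7}.
Stable partition: {p1,p2,p5,p6,p9} | {p3,p7} — 2 equivalence classes.
p2 and p3 end up in different blocks, so they are distinguishable. For instance, the string 'ε' is accepted from only p2.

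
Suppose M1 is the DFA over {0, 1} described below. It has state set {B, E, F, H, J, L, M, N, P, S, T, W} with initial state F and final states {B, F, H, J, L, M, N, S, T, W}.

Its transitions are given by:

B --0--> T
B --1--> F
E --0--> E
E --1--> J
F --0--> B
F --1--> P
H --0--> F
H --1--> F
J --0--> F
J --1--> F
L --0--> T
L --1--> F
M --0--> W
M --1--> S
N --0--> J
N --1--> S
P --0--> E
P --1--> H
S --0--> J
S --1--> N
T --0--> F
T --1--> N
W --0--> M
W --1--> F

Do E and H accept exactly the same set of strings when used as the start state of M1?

States {L,M,W} cannot be reached from the start state, so discard them.
P0 = {B,F,H,J,N,S,T} | {E,P}.
Split {B,F,H,J,N,S,T} by δ(·,1) → {B,H,J,N,S,T} and {F}.
Split {B,H,J,N,S,T} by δ(·,0) → {B,N,S} and {H,J,T}.
On input 1, block {B,N,S} splits into {N,S} and {B}.
Split {H,J,T} by δ(·,1) → {H,J} and {T}.
Stable partition: {N,S} | {E,P} | {F} | {H,J} | {B} | {T} — 6 equivalence classes.
E and H end up in different blocks, so they are distinguishable. For instance, the string 'ε' is accepted from only H.

No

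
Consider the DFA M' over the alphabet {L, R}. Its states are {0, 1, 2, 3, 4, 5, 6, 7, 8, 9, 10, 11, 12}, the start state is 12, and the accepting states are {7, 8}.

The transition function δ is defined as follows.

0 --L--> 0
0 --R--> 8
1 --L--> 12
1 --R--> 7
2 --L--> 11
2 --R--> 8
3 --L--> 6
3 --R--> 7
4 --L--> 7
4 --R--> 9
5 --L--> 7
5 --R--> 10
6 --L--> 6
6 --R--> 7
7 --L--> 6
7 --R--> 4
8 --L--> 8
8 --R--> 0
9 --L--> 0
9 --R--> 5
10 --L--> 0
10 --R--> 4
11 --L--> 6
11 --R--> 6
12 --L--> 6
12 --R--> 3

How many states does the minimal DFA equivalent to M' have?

7

First remove the unreachable states {1,2,11}; 10 states remain.
P0 = {7,8} | {0,3,4,5,6,9,10,12}.
Refine {7,8} on symbol L: members go to different blocks, giving {7} and {8}.
Refine {0,3,4,5,6,9,10,12} on symbol L: members go to different blocks, giving {0,3,6,9,10,12} and {4,5}.
Refine {0,3,6,9,10,12} on symbol R: members go to different blocks, giving {3,6} and {9,10} and {0} and {12}.
The partition is now stable with 7 blocks: {7} | {3,6} | {8} | {4,5} | {9,10} | {0} | {12}.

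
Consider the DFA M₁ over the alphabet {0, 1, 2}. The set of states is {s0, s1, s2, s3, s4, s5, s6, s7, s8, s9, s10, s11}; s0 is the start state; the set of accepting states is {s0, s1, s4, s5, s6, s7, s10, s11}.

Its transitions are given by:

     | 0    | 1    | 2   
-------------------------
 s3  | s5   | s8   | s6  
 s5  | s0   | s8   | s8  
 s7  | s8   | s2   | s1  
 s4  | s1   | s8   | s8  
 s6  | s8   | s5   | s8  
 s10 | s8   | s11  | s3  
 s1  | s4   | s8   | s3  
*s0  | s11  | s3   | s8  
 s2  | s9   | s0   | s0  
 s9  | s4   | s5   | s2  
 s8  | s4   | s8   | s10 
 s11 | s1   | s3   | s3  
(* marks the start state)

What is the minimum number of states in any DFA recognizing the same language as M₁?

3

States {s2,s7,s9} cannot be reached from the start state, so discard them.
Initial partition by acceptance: {s0,s1,s4,s5,s6,s10,s11} | {s3,s8}.
Split {s0,s1,s4,s5,s6,s10,s11} by δ(·,0) → {s0,s1,s4,s5,s11} and {s6,s10}.
The partition is now stable with 3 blocks: {s0,s1,s4,s5,s11} | {s3,s8} | {s6,s10}.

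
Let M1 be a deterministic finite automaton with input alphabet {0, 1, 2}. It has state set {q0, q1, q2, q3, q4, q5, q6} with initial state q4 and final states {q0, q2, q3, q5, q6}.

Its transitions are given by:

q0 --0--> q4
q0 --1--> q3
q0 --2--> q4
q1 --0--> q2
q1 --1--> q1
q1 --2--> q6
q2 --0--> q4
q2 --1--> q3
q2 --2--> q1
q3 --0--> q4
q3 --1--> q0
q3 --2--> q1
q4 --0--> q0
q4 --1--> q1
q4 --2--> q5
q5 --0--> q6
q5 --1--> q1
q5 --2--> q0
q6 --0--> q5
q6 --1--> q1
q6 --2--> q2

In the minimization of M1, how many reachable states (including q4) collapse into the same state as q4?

2

Every state is reachable, so we keep all 7.
Initial partition by acceptance: {q0,q2,q3,q5,q6} | {q1,q4}.
On input 0, block {q0,q2,q3,q5,q6} splits into {q0,q2,q3} and {q5,q6}.
The partition is now stable with 3 blocks: {q0,q2,q3} | {q1,q4} | {q5,q6}.
The equivalence class containing q4 is {q1,q4}, of size 2.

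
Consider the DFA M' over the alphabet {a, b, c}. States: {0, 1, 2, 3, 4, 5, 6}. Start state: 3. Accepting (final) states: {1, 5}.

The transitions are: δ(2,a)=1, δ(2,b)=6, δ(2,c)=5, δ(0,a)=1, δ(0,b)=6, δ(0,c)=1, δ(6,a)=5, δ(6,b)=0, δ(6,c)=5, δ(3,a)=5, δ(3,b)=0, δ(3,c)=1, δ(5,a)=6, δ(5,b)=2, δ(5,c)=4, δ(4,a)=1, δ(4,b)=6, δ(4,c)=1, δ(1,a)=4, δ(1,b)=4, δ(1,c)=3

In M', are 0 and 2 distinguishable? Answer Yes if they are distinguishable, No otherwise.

No

P0 = {1,5} | {0,2,3,4,6}.
Stable partition: {1,5} | {0,2,3,4,6} — 2 equivalence classes.
0 and 2 lie in the same block of the stable partition, so they are equivalent — no string distinguishes them.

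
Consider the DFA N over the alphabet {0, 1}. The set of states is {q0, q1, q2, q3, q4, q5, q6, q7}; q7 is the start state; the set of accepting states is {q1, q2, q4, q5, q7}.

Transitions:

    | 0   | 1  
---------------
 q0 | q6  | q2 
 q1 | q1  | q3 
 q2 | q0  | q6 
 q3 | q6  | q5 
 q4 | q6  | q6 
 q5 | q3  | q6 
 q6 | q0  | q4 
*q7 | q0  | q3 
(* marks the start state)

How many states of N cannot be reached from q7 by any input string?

1

No path from q7 leads to q1; the other 7 states are all reachable.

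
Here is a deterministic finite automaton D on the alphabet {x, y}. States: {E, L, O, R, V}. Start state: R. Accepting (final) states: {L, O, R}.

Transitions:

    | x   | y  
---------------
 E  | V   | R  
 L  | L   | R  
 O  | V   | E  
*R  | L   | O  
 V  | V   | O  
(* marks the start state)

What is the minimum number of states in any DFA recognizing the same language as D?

All states are reachable from the start state.
Start with accepting vs non-accepting: {L,O,R} | {E,V}.
On input x, block {L,O,R} splits into {L,R} and {O}.
Split {L,R} by δ(·,y) → {L} and {R}.
Refine {E,V} on symbol y: members go to different blocks, giving {E} and {V}.
Stable partition: {L} | {E} | {O} | {R} | {V} — 5 equivalence classes.

5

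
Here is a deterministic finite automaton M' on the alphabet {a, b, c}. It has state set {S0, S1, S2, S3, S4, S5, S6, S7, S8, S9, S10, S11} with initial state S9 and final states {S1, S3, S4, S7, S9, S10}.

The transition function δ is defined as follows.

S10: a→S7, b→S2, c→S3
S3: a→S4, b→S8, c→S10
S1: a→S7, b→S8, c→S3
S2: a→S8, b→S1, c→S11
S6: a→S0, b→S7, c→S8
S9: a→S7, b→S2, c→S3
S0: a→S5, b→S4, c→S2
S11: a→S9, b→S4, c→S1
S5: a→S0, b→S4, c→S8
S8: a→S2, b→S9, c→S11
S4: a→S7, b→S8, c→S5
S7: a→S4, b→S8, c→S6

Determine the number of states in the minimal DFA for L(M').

Every state is reachable, so we keep all 12.
P0 = {S1,S3,S4,S7,S9,S10} | {S0,S2,S5,S6,S8,S11}.
On input c, block {S1,S3,S4,S7,S9,S10} splits into {S1,S3,S9,S10} and {S4,S7}.
On input a, block {S0,S2,S5,S6,S8,S11} splits into {S0,S2,S5,S6,S8} and {S11}.
Refine {S0,S2,S5,S6,S8} on symbol b: members go to different blocks, giving {S0,S5,S6} and {S2,S8}.
Stable partition: {S1,S3,S9,S10} | {S0,S5,S6} | {S4,S7} | {S11} | {S2,S8} — 5 equivalence classes.

5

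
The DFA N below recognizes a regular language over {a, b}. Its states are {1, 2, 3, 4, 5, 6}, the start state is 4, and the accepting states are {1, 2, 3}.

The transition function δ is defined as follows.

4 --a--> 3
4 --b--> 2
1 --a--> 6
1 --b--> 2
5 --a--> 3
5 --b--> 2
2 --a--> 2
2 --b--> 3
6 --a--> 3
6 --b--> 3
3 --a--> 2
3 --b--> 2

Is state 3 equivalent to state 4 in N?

States {1,5,6} cannot be reached from the start state, so discard them.
P0 = {2,3} | {4}.
No further refinement is possible. Final partition (2 blocks): {2,3} | {4}.
3 and 4 end up in different blocks, so they are distinguishable. For instance, the string 'ε' is accepted from only 3.

No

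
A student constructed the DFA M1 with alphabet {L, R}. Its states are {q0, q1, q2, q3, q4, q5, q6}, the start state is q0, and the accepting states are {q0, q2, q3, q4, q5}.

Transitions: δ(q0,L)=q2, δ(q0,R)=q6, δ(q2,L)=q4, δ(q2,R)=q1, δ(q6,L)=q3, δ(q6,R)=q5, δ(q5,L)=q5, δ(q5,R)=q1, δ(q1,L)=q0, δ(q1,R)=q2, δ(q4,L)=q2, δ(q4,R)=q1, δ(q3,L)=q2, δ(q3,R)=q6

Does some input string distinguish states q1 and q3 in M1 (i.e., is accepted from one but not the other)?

Yes

Start with accepting vs non-accepting: {q0,q2,q3,q4,q5} | {q1,q6}.
No further refinement is possible. Final partition (2 blocks): {q0,q2,q3,q4,q5} | {q1,q6}.
q1 and q3 end up in different blocks, so they are distinguishable. For instance, the string 'ε' is accepted from only q3.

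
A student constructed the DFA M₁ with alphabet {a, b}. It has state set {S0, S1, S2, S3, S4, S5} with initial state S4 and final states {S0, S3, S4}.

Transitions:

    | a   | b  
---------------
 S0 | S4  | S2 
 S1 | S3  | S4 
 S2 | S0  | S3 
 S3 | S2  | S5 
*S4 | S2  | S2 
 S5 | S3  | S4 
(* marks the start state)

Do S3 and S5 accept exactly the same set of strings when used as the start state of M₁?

No

Reachable states from the start: {S0,S2,S3,S4,S5}. Unreachable: {S1} — drop them.
Start with accepting vs non-accepting: {S0,S3,S4} | {S2,S5}.
Split {S0,S3,S4} by δ(·,a) → {S3,S4} and {S0}.
Split {S2,S5} by δ(·,a) → {S2} and {S5}.
On input b, block {S3,S4} splits into {S3} and {S4}.
No further refinement is possible. Final partition (5 blocks): {S3} | {S2} | {S0} | {S5} | {S4}.
S3 and S5 end up in different blocks, so they are distinguishable. For instance, the string 'ε' is accepted from only S3.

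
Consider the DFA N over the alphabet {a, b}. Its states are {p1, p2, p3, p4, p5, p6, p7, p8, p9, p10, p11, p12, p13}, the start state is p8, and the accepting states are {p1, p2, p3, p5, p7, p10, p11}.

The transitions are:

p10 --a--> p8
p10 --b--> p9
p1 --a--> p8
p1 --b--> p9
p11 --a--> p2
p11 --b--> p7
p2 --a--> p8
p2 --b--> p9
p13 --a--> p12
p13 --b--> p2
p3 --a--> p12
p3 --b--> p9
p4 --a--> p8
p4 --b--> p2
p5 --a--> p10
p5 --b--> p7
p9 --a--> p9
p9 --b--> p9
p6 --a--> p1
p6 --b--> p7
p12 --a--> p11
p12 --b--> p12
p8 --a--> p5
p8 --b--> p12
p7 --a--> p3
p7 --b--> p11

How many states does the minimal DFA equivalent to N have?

States {p1,p4,p6,p13} cannot be reached from the start state, so discard them.
Start with accepting vs non-accepting: {p2,p3,p5,p7,p10,p11} | {p8,p9,p12}.
On input a, block {p2,p3,p5,p7,p10,p11} splits into {p2,p3,p10} and {p5,p7,p11}.
Split {p8,p9,p12} by δ(·,a) → {p8,p12} and {p9}.
The partition is now stable with 4 blocks: {p2,p3,p10} | {p8,p12} | {p5,p7,p11} | {p9}.

4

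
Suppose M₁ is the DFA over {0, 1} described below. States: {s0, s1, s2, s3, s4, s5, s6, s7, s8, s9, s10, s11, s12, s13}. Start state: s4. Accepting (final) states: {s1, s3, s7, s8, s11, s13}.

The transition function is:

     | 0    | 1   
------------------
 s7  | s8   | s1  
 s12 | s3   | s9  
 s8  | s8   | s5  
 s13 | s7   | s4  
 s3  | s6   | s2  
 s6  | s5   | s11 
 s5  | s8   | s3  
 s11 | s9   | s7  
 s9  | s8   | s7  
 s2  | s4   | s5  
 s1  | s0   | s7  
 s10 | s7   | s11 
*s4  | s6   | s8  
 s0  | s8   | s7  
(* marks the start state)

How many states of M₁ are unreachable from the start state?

3

BFS from s4 reaches {s0, s1, s2, s3, s4, s5, s6, s7, s8, s9, s11}; the 3 state(s) s10, s12, s13 are never visited.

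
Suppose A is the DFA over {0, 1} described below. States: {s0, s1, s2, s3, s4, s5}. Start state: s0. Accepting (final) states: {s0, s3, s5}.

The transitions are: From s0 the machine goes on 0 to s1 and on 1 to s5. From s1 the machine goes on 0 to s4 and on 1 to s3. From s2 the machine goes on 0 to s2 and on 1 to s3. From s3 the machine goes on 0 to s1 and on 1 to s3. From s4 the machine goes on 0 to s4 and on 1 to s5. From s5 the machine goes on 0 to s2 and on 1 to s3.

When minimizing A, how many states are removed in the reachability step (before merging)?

Exploring from s0, all states are eventually visited, so none are unreachable.

0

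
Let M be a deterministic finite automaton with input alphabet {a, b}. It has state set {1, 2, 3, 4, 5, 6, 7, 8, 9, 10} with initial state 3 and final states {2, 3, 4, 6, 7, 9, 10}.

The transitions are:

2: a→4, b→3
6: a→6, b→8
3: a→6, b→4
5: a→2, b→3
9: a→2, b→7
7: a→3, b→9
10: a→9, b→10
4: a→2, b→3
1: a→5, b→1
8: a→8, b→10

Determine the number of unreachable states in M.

No path from 3 leads to 1, 5; the other 8 states are all reachable.

2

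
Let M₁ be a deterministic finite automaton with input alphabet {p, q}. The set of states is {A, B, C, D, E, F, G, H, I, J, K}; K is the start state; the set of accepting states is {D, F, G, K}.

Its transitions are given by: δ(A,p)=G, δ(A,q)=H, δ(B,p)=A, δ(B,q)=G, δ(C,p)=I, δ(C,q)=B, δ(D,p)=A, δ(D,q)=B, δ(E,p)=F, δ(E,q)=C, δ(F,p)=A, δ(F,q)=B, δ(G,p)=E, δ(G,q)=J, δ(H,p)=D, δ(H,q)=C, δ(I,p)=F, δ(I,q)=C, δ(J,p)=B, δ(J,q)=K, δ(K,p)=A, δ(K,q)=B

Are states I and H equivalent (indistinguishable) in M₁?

Every state is reachable, so we keep all 11.
P0 = {D,F,G,K} | {A,B,C,E,H,I,J}.
Refine {A,B,C,E,H,I,J} on symbol p: members go to different blocks, giving {A,E,H,I} and {B,C,J}.
Split {A,E,H,I} by δ(·,q) → {E,H,I} and {A}.
Split {D,F,G,K} by δ(·,p) → {D,F,K} and {G}.
Split {B,C,J} by δ(·,p) → {B} and {C} and {J}.
Stable partition: {D,F,K} | {E,H,I} | {B} | {A} | {G} | {C} | {J} — 7 equivalence classes.
I and H lie in the same block of the stable partition, so they are equivalent — no string distinguishes them.

Yes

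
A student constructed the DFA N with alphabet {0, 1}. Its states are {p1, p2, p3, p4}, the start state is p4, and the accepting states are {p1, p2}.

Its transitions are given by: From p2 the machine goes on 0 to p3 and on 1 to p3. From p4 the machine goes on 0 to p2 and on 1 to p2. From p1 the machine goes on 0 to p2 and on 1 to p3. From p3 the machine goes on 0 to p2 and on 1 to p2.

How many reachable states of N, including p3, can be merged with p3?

Reachable states from the start: {p2,p3,p4}. Unreachable: {p1} — drop them.
Initial partition by acceptance: {p2} | {p3,p4}.
No further refinement is possible. Final partition (2 blocks): {p2} | {p3,p4}.
The equivalence class containing p3 is {p3,p4}, of size 2.

2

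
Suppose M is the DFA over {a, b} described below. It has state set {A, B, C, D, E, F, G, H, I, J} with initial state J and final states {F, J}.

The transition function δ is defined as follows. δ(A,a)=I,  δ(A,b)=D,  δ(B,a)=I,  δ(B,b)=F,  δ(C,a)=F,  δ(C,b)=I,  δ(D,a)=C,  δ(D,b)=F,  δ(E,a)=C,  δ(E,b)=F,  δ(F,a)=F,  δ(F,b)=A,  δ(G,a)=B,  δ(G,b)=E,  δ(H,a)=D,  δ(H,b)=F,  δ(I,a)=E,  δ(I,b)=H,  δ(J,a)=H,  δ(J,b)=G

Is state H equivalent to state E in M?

No

Initial partition by acceptance: {F,J} | {A,B,C,D,E,G,H,I}.
Split {F,J} by δ(·,a) → {F} and {J}.
Refine {A,B,C,D,E,G,H,I} on symbol a: members go to different blocks, giving {A,B,D,E,G,H,I} and {C}.
On input a, block {A,B,D,E,G,H,I} splits into {A,B,G,H,I} and {D,E}.
Split {A,B,G,H,I} by δ(·,a) → {A,B,G} and {H,I}.
Refine {A,B,G} on symbol a: members go to different blocks, giving {A,B} and {G}.
On input b, block {A,B} splits into {A} and {B}.
Refine {H,I} on symbol b: members go to different blocks, giving {H} and {I}.
Stable partition: {F} | {A} | {J} | {C} | {D,E} | {H} | {G} | {B} | {I} — 9 equivalence classes.
H and E end up in different blocks, so they are distinguishable. For instance, the string 'aa' is accepted from only E.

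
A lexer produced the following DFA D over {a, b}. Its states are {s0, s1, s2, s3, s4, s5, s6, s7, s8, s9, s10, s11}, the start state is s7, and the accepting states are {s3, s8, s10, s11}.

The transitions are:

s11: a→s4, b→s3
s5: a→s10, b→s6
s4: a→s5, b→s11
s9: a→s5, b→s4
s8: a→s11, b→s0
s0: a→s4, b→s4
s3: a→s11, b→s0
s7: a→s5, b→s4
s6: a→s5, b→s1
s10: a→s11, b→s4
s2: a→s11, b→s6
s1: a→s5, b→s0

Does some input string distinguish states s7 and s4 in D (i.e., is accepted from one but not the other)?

Yes

States {s2,s8,s9} cannot be reached from the start state, so discard them.
P0 = {s3,s10,s11} | {s0,s1,s4,s5,s6,s7}.
On input a, block {s3,s10,s11} splits into {s3,s10} and {s11}.
On input a, block {s0,s1,s4,s5,s6,s7} splits into {s0,s1,s4,s6,s7} and {s5}.
Split {s0,s1,s4,s6,s7} by δ(·,a) → {s1,s4,s6,s7} and {s0}.
Refine {s3,s10} on symbol b: members go to different blocks, giving {s3} and {s10}.
Refine {s1,s4,s6,s7} on symbol b: members go to different blocks, giving {s6,s7} and {s1} and {s4}.
On input b, block {s6,s7} splits into {s6} and {s7}.
Stable partition: {s3} | {s6} | {s11} | {s5} | {s0} | {s10} | {s1} | {s4} | {s7} — 9 equivalence classes.
s7 and s4 end up in different blocks, so they are distinguishable. For instance, the string 'b' is accepted from only s4.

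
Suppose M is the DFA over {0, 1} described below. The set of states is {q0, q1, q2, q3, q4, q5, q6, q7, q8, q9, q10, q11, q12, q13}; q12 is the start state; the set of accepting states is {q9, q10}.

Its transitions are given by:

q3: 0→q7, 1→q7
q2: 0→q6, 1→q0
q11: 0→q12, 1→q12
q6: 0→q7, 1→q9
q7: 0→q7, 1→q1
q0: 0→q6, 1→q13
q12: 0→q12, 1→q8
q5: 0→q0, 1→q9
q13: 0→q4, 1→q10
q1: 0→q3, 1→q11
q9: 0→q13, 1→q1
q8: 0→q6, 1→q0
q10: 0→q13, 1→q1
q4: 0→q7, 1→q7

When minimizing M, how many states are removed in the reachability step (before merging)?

Starting at q12 and following transitions, the reachable set is {q0, q1, q3, q4, q6, q7, q8, q9, q10, q11, q12, q13}. That leaves q2, q5 unreachable — 2 in total.

2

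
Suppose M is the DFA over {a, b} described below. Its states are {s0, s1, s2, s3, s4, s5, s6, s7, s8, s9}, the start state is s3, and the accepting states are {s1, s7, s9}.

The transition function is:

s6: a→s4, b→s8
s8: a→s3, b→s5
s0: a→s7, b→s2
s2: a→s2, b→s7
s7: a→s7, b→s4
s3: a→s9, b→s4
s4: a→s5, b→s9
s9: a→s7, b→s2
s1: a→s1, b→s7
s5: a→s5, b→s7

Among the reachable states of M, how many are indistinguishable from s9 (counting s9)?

2

First remove the unreachable states {s0,s1,s6,s8}; 6 states remain.
Initial partition by acceptance: {s7,s9} | {s2,s3,s4,s5}.
On input a, block {s2,s3,s4,s5} splits into {s2,s4,s5} and {s3}.
Stable partition: {s7,s9} | {s2,s4,s5} | {s3} — 3 equivalence classes.
The equivalence class containing s9 is {s7,s9}, of size 2.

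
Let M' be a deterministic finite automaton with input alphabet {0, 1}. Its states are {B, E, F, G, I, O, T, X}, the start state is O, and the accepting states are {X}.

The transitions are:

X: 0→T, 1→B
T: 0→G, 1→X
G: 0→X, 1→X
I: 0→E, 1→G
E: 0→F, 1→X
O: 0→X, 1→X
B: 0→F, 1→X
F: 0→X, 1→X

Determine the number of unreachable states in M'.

2

Starting at O and following transitions, the reachable set is {B, F, G, O, T, X}. That leaves E, I unreachable — 2 in total.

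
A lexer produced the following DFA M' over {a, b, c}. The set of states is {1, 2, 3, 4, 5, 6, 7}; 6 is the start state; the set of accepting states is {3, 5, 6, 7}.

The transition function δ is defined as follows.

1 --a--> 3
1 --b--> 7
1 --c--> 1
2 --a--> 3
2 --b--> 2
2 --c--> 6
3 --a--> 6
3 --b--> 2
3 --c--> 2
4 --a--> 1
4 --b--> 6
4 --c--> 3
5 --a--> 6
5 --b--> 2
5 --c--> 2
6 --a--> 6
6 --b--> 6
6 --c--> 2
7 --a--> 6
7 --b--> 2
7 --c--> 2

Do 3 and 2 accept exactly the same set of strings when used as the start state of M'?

Reachable states from the start: {2,3,6}. Unreachable: {1,4,5,7} — drop them.
P0 = {3,6} | {2}.
On input b, block {3,6} splits into {3} and {6}.
Stable partition: {3} | {2} | {6} — 3 equivalence classes.
3 and 2 end up in different blocks, so they are distinguishable. For instance, the string 'ε' is accepted from only 3.

No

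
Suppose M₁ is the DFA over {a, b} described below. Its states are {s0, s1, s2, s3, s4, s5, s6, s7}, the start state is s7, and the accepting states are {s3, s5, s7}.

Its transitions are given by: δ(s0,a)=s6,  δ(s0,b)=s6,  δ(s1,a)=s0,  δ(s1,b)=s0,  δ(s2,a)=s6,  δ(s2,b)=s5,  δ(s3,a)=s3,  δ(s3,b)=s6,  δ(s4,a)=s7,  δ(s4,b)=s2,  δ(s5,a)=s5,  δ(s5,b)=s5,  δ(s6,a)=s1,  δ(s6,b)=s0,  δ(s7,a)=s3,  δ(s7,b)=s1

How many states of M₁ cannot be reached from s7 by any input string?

3

No path from s7 leads to s2, s4, s5; the other 5 states are all reachable.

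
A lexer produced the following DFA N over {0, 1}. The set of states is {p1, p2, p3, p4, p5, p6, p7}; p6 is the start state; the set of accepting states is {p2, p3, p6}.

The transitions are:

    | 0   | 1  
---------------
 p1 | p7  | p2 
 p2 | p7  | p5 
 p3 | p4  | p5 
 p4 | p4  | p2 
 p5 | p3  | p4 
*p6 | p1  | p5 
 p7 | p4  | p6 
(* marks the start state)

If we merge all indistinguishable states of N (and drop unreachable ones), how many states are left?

3

P0 = {p2,p3,p6} | {p1,p4,p5,p7}.
Split {p1,p4,p5,p7} by δ(·,0) → {p1,p4,p7} and {p5}.
The partition is now stable with 3 blocks: {p2,p3,p6} | {p1,p4,p7} | {p5}.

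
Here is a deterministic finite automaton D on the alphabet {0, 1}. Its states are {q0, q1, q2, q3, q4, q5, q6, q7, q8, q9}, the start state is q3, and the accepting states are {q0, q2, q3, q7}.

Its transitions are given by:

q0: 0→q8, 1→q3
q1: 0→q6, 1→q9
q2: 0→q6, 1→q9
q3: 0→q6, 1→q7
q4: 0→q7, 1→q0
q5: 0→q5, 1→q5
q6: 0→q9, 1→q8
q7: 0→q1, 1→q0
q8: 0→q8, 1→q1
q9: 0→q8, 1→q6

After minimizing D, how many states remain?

Reachable states from the start: {q0,q1,q3,q6,q7,q8,q9}. Unreachable: {q2,q4,q5} — drop them.
Start with accepting vs non-accepting: {q0,q3,q7} | {q1,q6,q8,q9}.
Stable partition: {q0,q3,q7} | {q1,q6,q8,q9} — 2 equivalence classes.

2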